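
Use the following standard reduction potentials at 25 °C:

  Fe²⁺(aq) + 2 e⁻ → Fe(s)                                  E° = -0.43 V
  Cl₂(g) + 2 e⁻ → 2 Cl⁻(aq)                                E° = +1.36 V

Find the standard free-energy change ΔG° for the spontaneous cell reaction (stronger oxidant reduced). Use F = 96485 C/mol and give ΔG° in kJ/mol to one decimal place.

Cl₂/Cl⁻ (E° = +1.36 V) is the cathode; Fe²⁺/Fe (E° = -0.43 V) is the anode, so E°cell = +1.79 V.
Balancing electrons gives n = 2 (lcm of 2 and 2).
ΔG° = −nFE° = −(2)(96485)(+1.79) = -345,416 J = -345.4 kJ/mol.

-345.4 kJ/mol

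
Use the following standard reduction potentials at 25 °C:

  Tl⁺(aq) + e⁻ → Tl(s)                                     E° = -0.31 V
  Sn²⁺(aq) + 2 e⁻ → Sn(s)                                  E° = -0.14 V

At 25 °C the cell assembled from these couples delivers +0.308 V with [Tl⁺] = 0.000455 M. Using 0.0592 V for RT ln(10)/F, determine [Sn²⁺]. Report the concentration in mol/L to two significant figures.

Sn²⁺/Sn is the cathode, Tl⁺/Tl the anode: E°cell = +0.17 V, n = 2.
Overall reaction: Sn²⁺(aq) + 2 Tl(s) → Sn(s) + 2 Tl⁺(aq); Q = [Tl⁺]^2/[Sn²⁺]^1.
From E = E° − (0.0592/n) log Q: log Q = (E° − E)·n/0.0592 = (+0.17 − (+0.308))·2/0.0592 = -4.6622.
So 1·log[Sn²⁺] = 2·log(0.000455) − log Q = -6.6840 − (-4.6622) = -2.0218; [Sn²⁺] = 10^(-2.0218) ≈ 0.0095 M.

0.0095 M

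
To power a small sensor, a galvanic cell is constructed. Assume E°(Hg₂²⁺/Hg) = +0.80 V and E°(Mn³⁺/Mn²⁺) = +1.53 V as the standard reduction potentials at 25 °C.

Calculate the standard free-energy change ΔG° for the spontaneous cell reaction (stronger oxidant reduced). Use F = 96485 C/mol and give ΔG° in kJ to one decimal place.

Mn³⁺/Mn²⁺ (E° = +1.53 V) is the cathode; Hg₂²⁺/Hg (E° = +0.80 V) is the anode, so E°cell = +0.73 V.
Balancing electrons gives n = 2 (lcm of 1 and 2).
ΔG° = −nFE° = −(2)(96485)(+0.73) = -140,868 J = -140.9 kJ.

-140.9 kJ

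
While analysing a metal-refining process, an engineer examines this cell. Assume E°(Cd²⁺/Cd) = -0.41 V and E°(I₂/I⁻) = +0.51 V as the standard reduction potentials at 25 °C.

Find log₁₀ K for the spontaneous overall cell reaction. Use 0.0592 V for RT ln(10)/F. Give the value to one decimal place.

31.1

Cathode: I₂/I⁻; anode: Cd²⁺/Cd. E°cell = +0.92 V, n = 2.
log K = nE°cell / 0.0592 = (2)(+0.92) / 0.0592 = 31.1.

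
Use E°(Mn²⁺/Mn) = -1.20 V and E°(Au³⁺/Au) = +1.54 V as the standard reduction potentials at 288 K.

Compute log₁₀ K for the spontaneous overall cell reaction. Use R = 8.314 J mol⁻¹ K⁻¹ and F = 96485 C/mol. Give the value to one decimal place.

287.7

Cathode: Au³⁺/Au; anode: Mn²⁺/Mn. E°cell = (+1.54) − (-1.20) = +2.74 V, with n = 6.
ΔG° = −nFE° = −RT ln K, so ln K = nFE°/(RT) = (6)(96485)(+2.74) / ((8.314)(288)) = 662.459.
log₁₀ K = 662.459 / ln 10 = 287.7.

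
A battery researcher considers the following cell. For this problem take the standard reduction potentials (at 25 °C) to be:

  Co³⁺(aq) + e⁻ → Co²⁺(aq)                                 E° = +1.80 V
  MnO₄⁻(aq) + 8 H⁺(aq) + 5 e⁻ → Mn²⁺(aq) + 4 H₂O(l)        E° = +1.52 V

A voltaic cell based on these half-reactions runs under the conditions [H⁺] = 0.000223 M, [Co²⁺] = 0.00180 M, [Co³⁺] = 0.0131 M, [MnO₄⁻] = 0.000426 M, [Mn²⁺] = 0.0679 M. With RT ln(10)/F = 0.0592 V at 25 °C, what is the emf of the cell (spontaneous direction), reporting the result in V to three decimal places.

+0.703 V

Co³⁺/Co²⁺ is the cathode (higher E°), MnO₄⁻/Mn²⁺ the anode: E°cell = +1.80 − (+1.52) = +0.28 V, n = 5.
Overall: 5 Co³⁺(aq) + Mn²⁺(aq) + 4 H₂O(l) → 5 Co²⁺(aq) + MnO₄⁻(aq) + 8 H⁺(aq)
Q = [Co²⁺]^5·[MnO₄⁻]·[H⁺]^8 / ([Co³⁺]^5·[Mn²⁺]); log Q = -35.726.
E = E° − (0.0592/n) log Q = +0.28 − (0.0592/5)(-35.726) = +0.703 V.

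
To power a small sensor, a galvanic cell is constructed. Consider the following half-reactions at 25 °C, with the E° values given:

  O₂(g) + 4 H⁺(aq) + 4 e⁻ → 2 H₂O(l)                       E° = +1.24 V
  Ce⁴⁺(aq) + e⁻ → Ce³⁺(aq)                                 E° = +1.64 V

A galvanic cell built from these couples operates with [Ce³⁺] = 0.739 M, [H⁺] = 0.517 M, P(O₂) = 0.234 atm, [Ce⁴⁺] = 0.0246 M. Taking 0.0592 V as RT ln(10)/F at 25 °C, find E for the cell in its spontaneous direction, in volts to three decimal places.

+0.339 V

Ce⁴⁺/Ce³⁺ is the cathode (higher E°), O₂/H₂O the anode: E°cell = +1.64 − (+1.24) = +0.40 V, n = 4.
Overall: 4 Ce⁴⁺(aq) + 2 H₂O(l) → 4 Ce³⁺(aq) + O₂(g) + 4 H⁺(aq)
Q = [Ce³⁺]^4·P(O₂)·[H⁺]^4 / ([Ce⁴⁺]^4); log Q = 4.134.
E = E° − (0.0592/n) log Q = +0.40 − (0.0592/4)(4.134) = +0.339 V.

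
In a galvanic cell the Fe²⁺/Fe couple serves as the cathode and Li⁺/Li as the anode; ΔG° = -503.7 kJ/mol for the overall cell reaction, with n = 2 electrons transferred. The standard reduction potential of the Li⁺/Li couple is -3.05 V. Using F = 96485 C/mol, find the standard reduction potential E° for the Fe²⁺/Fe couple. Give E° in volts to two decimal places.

E°cell = −ΔG°/(nF) = −(-503.7×10³)/((2)(96485)) = +2.610 V.
Since Fe²⁺/Fe is the cathode and Li⁺/Li the anode, E°cell = E°(Fe²⁺/Fe) − E°(Li⁺/Li).
So E°(Fe²⁺/Fe) = E°cell + E°(Li⁺/Li) = +2.610 + (-3.05) = -0.44 V.

-0.44 V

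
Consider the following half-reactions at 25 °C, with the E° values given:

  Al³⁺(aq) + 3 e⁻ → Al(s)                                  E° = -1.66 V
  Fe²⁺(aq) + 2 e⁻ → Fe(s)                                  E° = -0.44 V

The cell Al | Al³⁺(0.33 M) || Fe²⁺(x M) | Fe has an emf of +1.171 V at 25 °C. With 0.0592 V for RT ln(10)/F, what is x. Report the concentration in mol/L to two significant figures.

0.011 M

Fe²⁺/Fe is the cathode, Al³⁺/Al the anode: E°cell = +1.22 V, n = 6.
Overall reaction: 3 Fe²⁺(aq) + 2 Al(s) → 3 Fe(s) + 2 Al³⁺(aq); Q = [Al³⁺]^2/[Fe²⁺]^3.
From E = E° − (0.0592/n) log Q: log Q = (E° − E)·n/0.0592 = (+1.22 − (+1.171))·6/0.0592 = 4.9662.
So 3·log[Fe²⁺] = 2·log(0.33) − log Q = -0.9630 − (4.9662) = -5.9292; log[Fe²⁺] = -5.9292 / 3 = -1.9764; [Fe²⁺] = 10^(-1.9764) ≈ 0.011 M.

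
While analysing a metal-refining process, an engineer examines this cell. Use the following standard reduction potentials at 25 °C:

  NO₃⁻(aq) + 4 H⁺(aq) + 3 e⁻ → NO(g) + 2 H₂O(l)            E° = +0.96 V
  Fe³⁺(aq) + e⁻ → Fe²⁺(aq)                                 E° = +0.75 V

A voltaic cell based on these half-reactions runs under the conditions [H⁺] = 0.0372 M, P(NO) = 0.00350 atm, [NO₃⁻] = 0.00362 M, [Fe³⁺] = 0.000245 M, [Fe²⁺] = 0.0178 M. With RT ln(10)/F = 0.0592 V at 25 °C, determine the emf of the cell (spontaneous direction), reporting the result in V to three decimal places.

NO₃⁻/NO is the cathode (higher E°), Fe³⁺/Fe²⁺ the anode: E°cell = +0.96 − (+0.75) = +0.21 V, n = 3.
Overall: NO₃⁻(aq) + 4 H⁺(aq) + 3 Fe²⁺(aq) → NO(g) + 2 H₂O(l) + 3 Fe³⁺(aq)
Q = P(NO)·[Fe³⁺]^3 / ([NO₃⁻]·[H⁺]^4·[Fe²⁺]^3); log Q = 0.119.
E = E° − (0.0592/n) log Q = +0.21 − (0.0592/3)(0.119) = +0.208 V.

+0.208 V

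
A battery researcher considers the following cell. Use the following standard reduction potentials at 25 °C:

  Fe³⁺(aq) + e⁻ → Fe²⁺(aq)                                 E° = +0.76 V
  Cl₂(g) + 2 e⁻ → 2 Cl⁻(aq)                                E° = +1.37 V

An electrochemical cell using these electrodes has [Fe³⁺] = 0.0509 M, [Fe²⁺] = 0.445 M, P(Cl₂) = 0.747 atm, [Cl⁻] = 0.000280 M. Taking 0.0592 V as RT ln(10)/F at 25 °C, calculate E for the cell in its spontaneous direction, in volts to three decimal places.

+0.872 V

Cl₂/Cl⁻ is the cathode (higher E°), Fe³⁺/Fe²⁺ the anode: E°cell = +1.37 − (+0.76) = +0.61 V, n = 2.
Overall: Cl₂(g) + 2 Fe²⁺(aq) → 2 Cl⁻(aq) + 2 Fe³⁺(aq)
Q = [Cl⁻]^2·[Fe³⁺]^2 / (P(Cl₂)·[Fe²⁺]^2); log Q = -8.862.
E = E° − (0.0592/n) log Q = +0.61 − (0.0592/2)(-8.862) = +0.872 V.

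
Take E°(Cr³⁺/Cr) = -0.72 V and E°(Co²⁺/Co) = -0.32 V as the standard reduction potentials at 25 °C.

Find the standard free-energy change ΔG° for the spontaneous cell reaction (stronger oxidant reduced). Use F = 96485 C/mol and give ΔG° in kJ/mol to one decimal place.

Co²⁺/Co (E° = -0.32 V) is the cathode; Cr³⁺/Cr (E° = -0.72 V) is the anode, so E°cell = +0.40 V.
Balancing electrons gives n = 6 (lcm of 2 and 3).
ΔG° = −nFE° = −(6)(96485)(+0.40) = -231,564 J = -231.6 kJ/mol.

-231.6 kJ/mol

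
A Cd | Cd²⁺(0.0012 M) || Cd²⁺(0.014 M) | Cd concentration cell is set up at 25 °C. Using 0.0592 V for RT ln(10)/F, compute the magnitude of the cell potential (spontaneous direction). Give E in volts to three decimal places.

+0.032 V

For a concentration cell E°cell = 0. The 0.014 M side is the cathode (reduction is favoured where [Cd²⁺] is higher).
With n = 2, E = −(0.0592/2) log([Cd²⁺]ₐₙ/[Cd²⁺]꜀ₐₜ) = −(0.0592/2) log(0.0012/0.014) = −(0.0592/2)(-1.067) = +0.032 V.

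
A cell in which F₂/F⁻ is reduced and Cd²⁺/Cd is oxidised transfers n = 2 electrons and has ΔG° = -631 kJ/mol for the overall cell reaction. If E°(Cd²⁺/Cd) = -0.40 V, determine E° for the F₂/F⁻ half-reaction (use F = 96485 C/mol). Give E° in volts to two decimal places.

E°cell = −ΔG°/(nF) = −(-631×10³)/((2)(96485)) = +3.270 V.
Since F₂/F⁻ is the cathode and Cd²⁺/Cd the anode, E°cell = E°(F₂/F⁻) − E°(Cd²⁺/Cd).
So E°(F₂/F⁻) = E°cell + E°(Cd²⁺/Cd) = +3.270 + (-0.40) = +2.87 V.

+2.87 V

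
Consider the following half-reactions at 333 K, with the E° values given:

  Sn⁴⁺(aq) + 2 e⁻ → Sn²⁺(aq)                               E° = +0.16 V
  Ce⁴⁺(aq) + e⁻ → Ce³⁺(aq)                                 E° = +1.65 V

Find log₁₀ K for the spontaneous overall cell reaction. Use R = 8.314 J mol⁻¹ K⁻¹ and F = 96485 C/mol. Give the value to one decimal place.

45.1

Cathode: Ce⁴⁺/Ce³⁺; anode: Sn⁴⁺/Sn²⁺. E°cell = (+1.65) − (+0.16) = +1.49 V, with n = 2.
ΔG° = −nFE° = −RT ln K, so ln K = nFE°/(RT) = (2)(96485)(+1.49) / ((8.314)(333)) = 103.854.
log₁₀ K = 103.854 / ln 10 = 45.1.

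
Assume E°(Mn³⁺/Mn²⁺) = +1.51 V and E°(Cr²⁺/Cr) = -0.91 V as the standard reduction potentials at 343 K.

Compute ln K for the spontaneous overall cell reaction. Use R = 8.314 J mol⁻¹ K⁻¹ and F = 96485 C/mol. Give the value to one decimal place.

Cathode: Mn³⁺/Mn²⁺; anode: Cr²⁺/Cr. E°cell = (+1.51) − (-0.91) = +2.42 V, with n = 2.
ΔG° = −nFE° = −RT ln K, so ln K = nFE°/(RT) = (2)(96485)(+2.42) / ((8.314)(343)) = 163.757.

163.8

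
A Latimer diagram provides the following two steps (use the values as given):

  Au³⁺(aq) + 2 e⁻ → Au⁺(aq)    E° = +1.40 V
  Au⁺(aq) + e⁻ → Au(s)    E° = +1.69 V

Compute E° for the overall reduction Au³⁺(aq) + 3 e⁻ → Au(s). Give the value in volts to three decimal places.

+1.497 V

Standard free energies of sequential steps add: ΔG°₃ = ΔG°₁ + ΔG°₂, so n₃E°₃ = n₁E°₁ + n₂E°₂.
E°₃ = (2×+1.40 + 1×+1.69) / 3 = (+4.490) / 3 = +1.497 V.
E° values themselves are not directly additive — weighting by electron count is essential.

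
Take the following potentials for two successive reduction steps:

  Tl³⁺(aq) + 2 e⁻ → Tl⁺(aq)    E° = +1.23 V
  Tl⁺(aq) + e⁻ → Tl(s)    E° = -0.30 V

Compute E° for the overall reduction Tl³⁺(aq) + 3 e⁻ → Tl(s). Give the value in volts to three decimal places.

+0.720 V

Standard free energies of sequential steps add: ΔG°₃ = ΔG°₁ + ΔG°₂, so n₃E°₃ = n₁E°₁ + n₂E°₂.
E°₃ = (2×+1.23 + 1×-0.30) / 3 = (+2.160) / 3 = +0.720 V.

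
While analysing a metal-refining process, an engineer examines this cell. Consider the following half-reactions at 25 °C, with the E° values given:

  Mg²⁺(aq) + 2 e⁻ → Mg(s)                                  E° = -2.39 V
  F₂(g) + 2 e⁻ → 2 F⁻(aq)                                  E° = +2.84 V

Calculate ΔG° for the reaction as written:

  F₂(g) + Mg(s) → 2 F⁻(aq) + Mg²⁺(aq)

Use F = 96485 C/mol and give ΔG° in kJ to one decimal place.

-1009.2 kJ

As written, F₂/F⁻ is reduced (cathode) and Mg²⁺/Mg is oxidised (anode), so E°cell = (+2.84) − (-2.39) = +5.23 V.
Balancing electrons gives n = 2.
ΔG° = −nFE° = −(2)(96485)(+5.23) = -1,009,233 J = -1009.2 kJ.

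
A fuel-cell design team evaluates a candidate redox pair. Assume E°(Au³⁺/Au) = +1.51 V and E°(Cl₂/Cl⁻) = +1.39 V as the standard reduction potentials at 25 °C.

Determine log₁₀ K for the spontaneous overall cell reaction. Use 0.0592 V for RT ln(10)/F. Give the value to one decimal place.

Cathode: Au³⁺/Au; anode: Cl₂/Cl⁻. E°cell = +0.12 V, n = 6.
log K = nE°cell / 0.0592 = (6)(+0.12) / 0.0592 = 12.2.

12.2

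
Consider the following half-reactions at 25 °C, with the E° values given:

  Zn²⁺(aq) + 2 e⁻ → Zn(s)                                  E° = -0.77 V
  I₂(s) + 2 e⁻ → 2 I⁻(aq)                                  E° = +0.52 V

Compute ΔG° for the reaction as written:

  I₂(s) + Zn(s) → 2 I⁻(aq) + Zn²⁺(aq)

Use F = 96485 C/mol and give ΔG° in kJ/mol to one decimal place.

-248.9 kJ/mol

As written, I₂/I⁻ is reduced (cathode) and Zn²⁺/Zn is oxidised (anode), so E°cell = (+0.52) − (-0.77) = +1.29 V.
Balancing electrons gives n = 2.
ΔG° = −nFE° = −(2)(96485)(+1.29) = -248,931 J = -248.9 kJ/mol.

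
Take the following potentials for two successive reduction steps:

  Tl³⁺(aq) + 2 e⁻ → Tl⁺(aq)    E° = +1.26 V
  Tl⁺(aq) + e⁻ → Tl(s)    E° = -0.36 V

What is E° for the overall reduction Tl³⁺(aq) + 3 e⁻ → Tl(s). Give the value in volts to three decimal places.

Standard free energies of sequential steps add: ΔG°₃ = ΔG°₁ + ΔG°₂, so n₃E°₃ = n₁E°₁ + n₂E°₂.
E°₃ = (2×+1.26 + 1×-0.36) / 3 = (+2.160) / 3 = +0.720 V.
E° values themselves are not directly additive — weighting by electron count is essential.

+0.720 V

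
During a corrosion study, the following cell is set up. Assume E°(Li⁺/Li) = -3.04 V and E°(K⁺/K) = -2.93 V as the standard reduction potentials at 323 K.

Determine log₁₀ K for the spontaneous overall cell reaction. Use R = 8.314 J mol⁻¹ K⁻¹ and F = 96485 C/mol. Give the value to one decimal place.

Cathode: K⁺/K; anode: Li⁺/Li. E°cell = (-2.93) − (-3.04) = +0.11 V, with n = 1.
ΔG° = −nFE° = −RT ln K, so ln K = nFE°/(RT) = (1)(96485)(+0.11) / ((8.314)(323)) = 3.952.
log₁₀ K = 3.952 / ln 10 = 1.7.

1.7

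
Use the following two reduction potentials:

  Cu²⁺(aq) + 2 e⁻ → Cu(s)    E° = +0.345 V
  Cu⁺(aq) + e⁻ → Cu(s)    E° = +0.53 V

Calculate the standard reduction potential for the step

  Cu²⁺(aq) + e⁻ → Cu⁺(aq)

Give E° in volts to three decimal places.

+0.160 V

Sequential free energies add, so n₃E°₃ = n₁E°₁ + n₂E°₂.
With n₃ = 2, and the known step contributing 1×(+0.53) V, the unknown satisfies 1·E° = 2×(+0.345) − 1×(+0.53) = +0.160.
E° = +0.160 / 1 = +0.160 V.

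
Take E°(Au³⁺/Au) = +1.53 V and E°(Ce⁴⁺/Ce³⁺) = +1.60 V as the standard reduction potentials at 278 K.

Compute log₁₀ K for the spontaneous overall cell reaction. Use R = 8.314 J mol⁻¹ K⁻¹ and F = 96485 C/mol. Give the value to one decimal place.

3.8

Cathode: Ce⁴⁺/Ce³⁺; anode: Au³⁺/Au. E°cell = (+1.60) − (+1.53) = +0.07 V, with n = 3.
ΔG° = −nFE° = −RT ln K, so ln K = nFE°/(RT) = (3)(96485)(+0.07) / ((8.314)(278)) = 8.766.
log₁₀ K = 8.766 / ln 10 = 3.8.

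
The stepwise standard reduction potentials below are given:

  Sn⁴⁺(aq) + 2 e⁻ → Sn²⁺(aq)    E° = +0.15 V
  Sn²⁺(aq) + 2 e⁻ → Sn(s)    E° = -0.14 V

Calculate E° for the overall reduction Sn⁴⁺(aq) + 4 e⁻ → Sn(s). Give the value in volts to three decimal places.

Since ΔG° = −nFE° is additive over sequential reductions, n₃E°₃ = n₁E°₁ + n₂E°₂.
E°₃ = (2×+0.15 + 2×-0.14) / 4 = (+0.020) / 4 = +0.005 V.

+0.005 V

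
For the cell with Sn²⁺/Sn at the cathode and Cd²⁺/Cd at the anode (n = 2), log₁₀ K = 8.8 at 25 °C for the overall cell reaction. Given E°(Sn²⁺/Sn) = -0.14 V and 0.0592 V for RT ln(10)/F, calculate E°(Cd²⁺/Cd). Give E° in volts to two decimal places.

E°cell = (0.0592/n)·log K = (0.0592/2)(8.8) = +0.260 V.
Since Sn²⁺/Sn is the cathode and Cd²⁺/Cd the anode, E°cell = E°(Sn²⁺/Sn) − E°(Cd²⁺/Cd).
So E°(Cd²⁺/Cd) = E°(Sn²⁺/Sn) − E°cell = (-0.14) − (+0.260) = -0.40 V.

-0.40 V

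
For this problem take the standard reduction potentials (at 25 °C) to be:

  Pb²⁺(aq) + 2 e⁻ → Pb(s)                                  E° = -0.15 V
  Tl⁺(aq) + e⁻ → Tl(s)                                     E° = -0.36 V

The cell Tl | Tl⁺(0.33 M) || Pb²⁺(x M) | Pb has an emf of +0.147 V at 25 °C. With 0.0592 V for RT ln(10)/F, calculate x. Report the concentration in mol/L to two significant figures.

Pb²⁺/Pb is the cathode, Tl⁺/Tl the anode: E°cell = +0.21 V, n = 2.
Overall reaction: Pb²⁺(aq) + 2 Tl(s) → Pb(s) + 2 Tl⁺(aq); Q = [Tl⁺]^2/[Pb²⁺]^1.
From E = E° − (0.0592/n) log Q: log Q = (E° − E)·n/0.0592 = (+0.21 − (+0.147))·2/0.0592 = 2.1284.
So 1·log[Pb²⁺] = 2·log(0.33) − log Q = -0.9630 − (2.1284) = -3.0914; [Pb²⁺] = 10^(-3.0914) ≈ 0.00081 M.

0.00081 M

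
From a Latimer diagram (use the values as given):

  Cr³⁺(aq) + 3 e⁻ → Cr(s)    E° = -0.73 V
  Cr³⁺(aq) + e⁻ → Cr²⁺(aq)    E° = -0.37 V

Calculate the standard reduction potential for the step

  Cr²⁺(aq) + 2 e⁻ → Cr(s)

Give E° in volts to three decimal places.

Sequential free energies add, so n₃E°₃ = n₁E°₁ + n₂E°₂.
With n₃ = 3, and the known step contributing 1×(-0.37) V, the unknown satisfies 2·E° = 3×(-0.73) − 1×(-0.37) = -1.820.
E° = -1.820 / 2 = -0.910 V.

-0.910 V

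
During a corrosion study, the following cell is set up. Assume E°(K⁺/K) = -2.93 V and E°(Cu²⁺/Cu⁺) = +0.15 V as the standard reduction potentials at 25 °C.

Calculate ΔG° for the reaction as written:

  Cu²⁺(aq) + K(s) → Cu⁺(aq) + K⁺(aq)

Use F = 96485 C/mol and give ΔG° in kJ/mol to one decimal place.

-297.2 kJ/mol

As written, Cu²⁺/Cu⁺ is reduced (cathode) and K⁺/K is oxidised (anode), so E°cell = (+0.15) − (-2.93) = +3.08 V.
Balancing electrons gives n = 1.
ΔG° = −nFE° = −(1)(96485)(+3.08) = -297,174 J = -297.2 kJ/mol.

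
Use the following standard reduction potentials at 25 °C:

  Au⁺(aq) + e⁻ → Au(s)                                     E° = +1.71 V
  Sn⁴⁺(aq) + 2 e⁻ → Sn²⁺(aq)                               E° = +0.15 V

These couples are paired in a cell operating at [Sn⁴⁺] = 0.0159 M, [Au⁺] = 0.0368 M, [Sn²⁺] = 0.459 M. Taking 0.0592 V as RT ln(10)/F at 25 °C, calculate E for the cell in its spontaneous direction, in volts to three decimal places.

+1.518 V

Au⁺/Au is the cathode (higher E°), Sn⁴⁺/Sn²⁺ the anode: E°cell = +1.71 − (+0.15) = +1.56 V, n = 2.
Overall: 2 Au⁺(aq) + Sn²⁺(aq) → 2 Au(s) + Sn⁴⁺(aq)
Q = [Sn⁴⁺] / ([Au⁺]^2·[Sn²⁺]); log Q = 1.408.
E = E° − (0.0592/n) log Q = +1.56 − (0.0592/2)(1.408) = +1.518 V.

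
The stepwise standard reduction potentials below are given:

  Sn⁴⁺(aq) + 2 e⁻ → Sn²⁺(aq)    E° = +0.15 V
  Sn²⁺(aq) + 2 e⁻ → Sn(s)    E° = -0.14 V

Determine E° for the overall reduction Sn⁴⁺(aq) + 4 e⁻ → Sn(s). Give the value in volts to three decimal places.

Since ΔG° = −nFE° is additive over sequential reductions, n₃E°₃ = n₁E°₁ + n₂E°₂.
E°₃ = (2×+0.15 + 2×-0.14) / 4 = (+0.020) / 4 = +0.005 V.

+0.005 V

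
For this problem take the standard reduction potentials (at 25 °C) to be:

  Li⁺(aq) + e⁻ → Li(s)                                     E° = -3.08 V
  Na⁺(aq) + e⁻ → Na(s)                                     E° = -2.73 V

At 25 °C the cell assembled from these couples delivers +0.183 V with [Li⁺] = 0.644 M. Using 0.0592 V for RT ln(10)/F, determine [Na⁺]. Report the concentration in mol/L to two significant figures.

Na⁺/Na is the cathode, Li⁺/Li the anode: E°cell = +0.35 V, n = 1.
Overall reaction: Na⁺(aq) + Li(s) → Na(s) + Li⁺(aq); Q = [Li⁺]^1/[Na⁺]^1.
From E = E° − (0.0592/n) log Q: log Q = (E° − E)·n/0.0592 = (+0.35 − (+0.183))·1/0.0592 = 2.8209.
So 1·log[Na⁺] = 1·log(0.644) − log Q = -0.1911 − (2.8209) = -3.0120; [Na⁺] = 10^(-3.0120) ≈ 0.00097 M.

0.00097 M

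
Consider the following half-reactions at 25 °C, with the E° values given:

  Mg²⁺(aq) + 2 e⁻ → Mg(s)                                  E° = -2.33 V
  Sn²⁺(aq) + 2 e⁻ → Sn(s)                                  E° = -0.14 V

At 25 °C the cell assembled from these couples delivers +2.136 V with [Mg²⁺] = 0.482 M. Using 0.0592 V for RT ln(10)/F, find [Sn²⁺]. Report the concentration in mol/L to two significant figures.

0.0072 M

Sn²⁺/Sn is the cathode, Mg²⁺/Mg the anode: E°cell = +2.19 V, n = 2.
Overall reaction: Sn²⁺(aq) + Mg(s) → Sn(s) + Mg²⁺(aq); Q = [Mg²⁺]^1/[Sn²⁺]^1.
From E = E° − (0.0592/n) log Q: log Q = (E° − E)·n/0.0592 = (+2.19 − (+2.136))·2/0.0592 = 1.8243.
So 1·log[Sn²⁺] = 1·log(0.482) − log Q = -0.3170 − (1.8243) = -2.1413; [Sn²⁺] = 10^(-2.1413) ≈ 0.0072 M.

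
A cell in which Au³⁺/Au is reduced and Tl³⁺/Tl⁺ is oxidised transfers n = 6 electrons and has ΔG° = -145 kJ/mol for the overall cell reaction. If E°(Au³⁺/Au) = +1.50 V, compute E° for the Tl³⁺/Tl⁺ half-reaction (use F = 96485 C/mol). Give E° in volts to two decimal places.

+1.25 V

E°cell = −ΔG°/(nF) = −(-145×10³)/((6)(96485)) = +0.250 V.
Since Au³⁺/Au is the cathode and Tl³⁺/Tl⁺ the anode, E°cell = E°(Au³⁺/Au) − E°(Tl³⁺/Tl⁺).
So E°(Tl³⁺/Tl⁺) = E°(Au³⁺/Au) − E°cell = (+1.50) − (+0.250) = +1.25 V.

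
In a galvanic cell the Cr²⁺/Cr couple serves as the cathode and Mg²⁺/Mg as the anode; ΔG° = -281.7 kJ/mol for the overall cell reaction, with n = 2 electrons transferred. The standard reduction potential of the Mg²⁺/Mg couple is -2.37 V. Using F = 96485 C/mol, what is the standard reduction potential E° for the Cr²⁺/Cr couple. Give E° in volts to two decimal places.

-0.91 V

E°cell = −ΔG°/(nF) = −(-281.7×10³)/((2)(96485)) = +1.460 V.
Since Cr²⁺/Cr is the cathode and Mg²⁺/Mg the anode, E°cell = E°(Cr²⁺/Cr) − E°(Mg²⁺/Mg).
So E°(Cr²⁺/Cr) = E°cell + E°(Mg²⁺/Mg) = +1.460 + (-2.37) = -0.91 V.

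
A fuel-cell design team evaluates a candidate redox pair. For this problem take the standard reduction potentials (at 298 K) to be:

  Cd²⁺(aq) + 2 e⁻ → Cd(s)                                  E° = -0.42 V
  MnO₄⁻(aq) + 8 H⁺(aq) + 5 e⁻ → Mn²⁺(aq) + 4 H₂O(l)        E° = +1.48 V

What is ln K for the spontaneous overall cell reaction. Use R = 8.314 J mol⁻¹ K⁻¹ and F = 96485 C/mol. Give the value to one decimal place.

Cathode: MnO₄⁻/Mn²⁺; anode: Cd²⁺/Cd. E°cell = (+1.48) − (-0.42) = +1.90 V, with n = 10.
ΔG° = −nFE° = −RT ln K, so ln K = nFE°/(RT) = (10)(96485)(+1.90) / ((8.314)(298)) = 739.924.

739.9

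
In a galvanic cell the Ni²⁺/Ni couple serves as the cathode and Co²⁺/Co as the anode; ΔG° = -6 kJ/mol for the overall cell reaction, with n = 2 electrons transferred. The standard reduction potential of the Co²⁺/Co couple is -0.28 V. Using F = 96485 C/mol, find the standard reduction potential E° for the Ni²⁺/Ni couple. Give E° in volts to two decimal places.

-0.25 V

E°cell = −ΔG°/(nF) = −(-6×10³)/((2)(96485)) = +0.031 V.
Since Ni²⁺/Ni is the cathode and Co²⁺/Co the anode, E°cell = E°(Ni²⁺/Ni) − E°(Co²⁺/Co).
So E°(Ni²⁺/Ni) = E°cell + E°(Co²⁺/Co) = +0.031 + (-0.28) = -0.25 V.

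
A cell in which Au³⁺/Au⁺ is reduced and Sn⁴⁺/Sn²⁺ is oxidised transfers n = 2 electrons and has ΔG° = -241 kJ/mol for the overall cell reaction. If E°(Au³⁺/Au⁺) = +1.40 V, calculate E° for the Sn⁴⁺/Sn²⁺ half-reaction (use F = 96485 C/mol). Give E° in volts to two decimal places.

+0.15 V

E°cell = −ΔG°/(nF) = −(-241×10³)/((2)(96485)) = +1.249 V.
Since Au³⁺/Au⁺ is the cathode and Sn⁴⁺/Sn²⁺ the anode, E°cell = E°(Au³⁺/Au⁺) − E°(Sn⁴⁺/Sn²⁺).
So E°(Sn⁴⁺/Sn²⁺) = E°(Au³⁺/Au⁺) − E°cell = (+1.40) − (+1.249) = +0.15 V.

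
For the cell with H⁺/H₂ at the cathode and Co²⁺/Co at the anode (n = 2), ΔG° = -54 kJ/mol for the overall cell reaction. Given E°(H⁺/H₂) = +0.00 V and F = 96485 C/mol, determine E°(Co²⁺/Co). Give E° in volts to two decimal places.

-0.28 V

E°cell = −ΔG°/(nF) = −(-54×10³)/((2)(96485)) = +0.280 V.
Since H⁺/H₂ is the cathode and Co²⁺/Co the anode, E°cell = E°(H⁺/H₂) − E°(Co²⁺/Co).
So E°(Co²⁺/Co) = E°(H⁺/H₂) − E°cell = (+0.00) − (+0.280) = -0.28 V.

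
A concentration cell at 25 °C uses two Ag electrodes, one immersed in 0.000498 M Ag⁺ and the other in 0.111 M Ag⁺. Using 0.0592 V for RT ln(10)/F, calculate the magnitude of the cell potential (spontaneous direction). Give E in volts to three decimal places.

+0.139 V

For a concentration cell E°cell = 0. The 0.111 M side is the cathode (reduction is favoured where [Ag⁺] is higher).
With n = 1, E = −(0.0592/1) log([Ag⁺]ₐₙ/[Ag⁺]꜀ₐₜ) = −(0.0592/1) log(0.000498/0.111) = −(0.0592/1)(-2.348) = +0.139 V.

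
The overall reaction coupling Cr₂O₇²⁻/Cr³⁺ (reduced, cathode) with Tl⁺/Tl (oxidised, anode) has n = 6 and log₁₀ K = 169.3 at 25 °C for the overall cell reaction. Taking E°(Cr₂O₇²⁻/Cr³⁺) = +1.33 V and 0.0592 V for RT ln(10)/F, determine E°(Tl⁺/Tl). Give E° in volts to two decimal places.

E°cell = (0.0592/n)·log K = (0.0592/6)(169.3) = +1.670 V.
Since Cr₂O₇²⁻/Cr³⁺ is the cathode and Tl⁺/Tl the anode, E°cell = E°(Cr₂O₇²⁻/Cr³⁺) − E°(Tl⁺/Tl).
So E°(Tl⁺/Tl) = E°(Cr₂O₇²⁻/Cr³⁺) − E°cell = (+1.33) − (+1.670) = -0.34 V.

-0.34 V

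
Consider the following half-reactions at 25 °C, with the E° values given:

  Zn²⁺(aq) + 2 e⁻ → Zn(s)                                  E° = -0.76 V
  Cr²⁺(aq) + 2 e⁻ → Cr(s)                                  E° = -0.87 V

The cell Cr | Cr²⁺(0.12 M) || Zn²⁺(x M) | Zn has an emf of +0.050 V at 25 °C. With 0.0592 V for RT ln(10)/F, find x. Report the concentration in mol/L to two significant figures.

Zn²⁺/Zn is the cathode, Cr²⁺/Cr the anode: E°cell = +0.11 V, n = 2.
Overall reaction: Zn²⁺(aq) + Cr(s) → Zn(s) + Cr²⁺(aq); Q = [Cr²⁺]^1/[Zn²⁺]^1.
From E = E° − (0.0592/n) log Q: log Q = (E° − E)·n/0.0592 = (+0.11 − (+0.050))·2/0.0592 = 2.0270.
So 1·log[Zn²⁺] = 1·log(0.12) − log Q = -0.9208 − (2.0270) = -2.9478; [Zn²⁺] = 10^(-2.9478) ≈ 0.0011 M.

0.0011 M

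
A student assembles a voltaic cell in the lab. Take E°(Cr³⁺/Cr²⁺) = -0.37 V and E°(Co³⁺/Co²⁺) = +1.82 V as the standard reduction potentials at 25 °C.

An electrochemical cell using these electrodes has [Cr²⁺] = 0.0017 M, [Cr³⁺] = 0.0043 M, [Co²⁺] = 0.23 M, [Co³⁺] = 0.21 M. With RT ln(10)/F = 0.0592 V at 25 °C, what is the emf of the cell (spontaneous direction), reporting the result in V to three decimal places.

+2.164 V

Co³⁺/Co²⁺ is the cathode (higher E°), Cr³⁺/Cr²⁺ the anode: E°cell = +1.82 − (-0.37) = +2.19 V, n = 1.
Overall: Co³⁺(aq) + Cr²⁺(aq) → Co²⁺(aq) + Cr³⁺(aq)
Q = [Co²⁺]·[Cr³⁺] / ([Co³⁺]·[Cr²⁺]); log Q = 0.443.
E = E° − (0.0592/n) log Q = +2.19 − (0.0592/1)(0.443) = +2.164 V.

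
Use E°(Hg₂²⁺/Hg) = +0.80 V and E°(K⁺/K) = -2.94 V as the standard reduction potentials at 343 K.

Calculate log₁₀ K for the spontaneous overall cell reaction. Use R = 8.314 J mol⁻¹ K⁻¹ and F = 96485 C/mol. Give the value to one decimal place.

Cathode: Hg₂²⁺/Hg; anode: K⁺/K. E°cell = (+0.80) − (-2.94) = +3.74 V, with n = 2.
ΔG° = −nFE° = −RT ln K, so ln K = nFE°/(RT) = (2)(96485)(+3.74) / ((8.314)(343)) = 253.080.
log₁₀ K = 253.080 / ln 10 = 109.9.

109.9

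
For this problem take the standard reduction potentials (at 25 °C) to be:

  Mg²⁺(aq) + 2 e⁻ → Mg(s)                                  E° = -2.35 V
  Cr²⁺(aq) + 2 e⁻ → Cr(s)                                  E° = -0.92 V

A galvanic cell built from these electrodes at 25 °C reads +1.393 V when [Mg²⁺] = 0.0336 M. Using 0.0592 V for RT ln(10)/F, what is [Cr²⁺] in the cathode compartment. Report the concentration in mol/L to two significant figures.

Cr²⁺/Cr is the cathode, Mg²⁺/Mg the anode: E°cell = +1.43 V, n = 2.
Overall reaction: Cr²⁺(aq) + Mg(s) → Cr(s) + Mg²⁺(aq); Q = [Mg²⁺]^1/[Cr²⁺]^1.
From E = E° − (0.0592/n) log Q: log Q = (E° − E)·n/0.0592 = (+1.43 − (+1.393))·2/0.0592 = 1.2500.
So 1·log[Cr²⁺] = 1·log(0.0336) − log Q = -1.4737 − (1.2500) = -2.7237; [Cr²⁺] = 10^(-2.7237) ≈ 0.0019 M.

0.0019 M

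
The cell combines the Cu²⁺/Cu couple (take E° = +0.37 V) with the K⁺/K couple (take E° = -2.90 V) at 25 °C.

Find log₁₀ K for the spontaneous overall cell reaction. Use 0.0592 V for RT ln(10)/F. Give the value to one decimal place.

Cathode: Cu²⁺/Cu; anode: K⁺/K. E°cell = +3.27 V, n = 2.
log K = nE°cell / 0.0592 = (2)(+3.27) / 0.0592 = 110.5.

110.5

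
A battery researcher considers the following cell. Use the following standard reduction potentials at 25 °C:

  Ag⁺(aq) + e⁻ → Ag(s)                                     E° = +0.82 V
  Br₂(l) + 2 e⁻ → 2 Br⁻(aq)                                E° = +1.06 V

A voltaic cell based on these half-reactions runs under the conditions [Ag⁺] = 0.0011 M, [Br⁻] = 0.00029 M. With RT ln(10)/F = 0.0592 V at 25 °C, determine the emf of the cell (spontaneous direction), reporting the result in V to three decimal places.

Br₂/Br⁻ is the cathode (higher E°), Ag⁺/Ag the anode: E°cell = +1.06 − (+0.82) = +0.24 V, n = 2.
Overall: Br₂(l) + 2 Ag(s) → 2 Br⁻(aq) + 2 Ag⁺(aq)
Q = [Br⁻]^2·[Ag⁺]^2; log Q = -12.992.
E = E° − (0.0592/n) log Q = +0.24 − (0.0592/2)(-12.992) = +0.625 V.

+0.625 V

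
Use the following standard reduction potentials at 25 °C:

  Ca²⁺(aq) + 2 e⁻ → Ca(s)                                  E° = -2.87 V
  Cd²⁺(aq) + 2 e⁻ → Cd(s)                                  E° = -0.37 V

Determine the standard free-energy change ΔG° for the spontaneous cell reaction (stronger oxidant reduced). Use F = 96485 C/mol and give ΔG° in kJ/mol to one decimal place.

Cd²⁺/Cd (E° = -0.37 V) is the cathode; Ca²⁺/Ca (E° = -2.87 V) is the anode, so E°cell = +2.50 V.
Balancing electrons gives n = 2 (lcm of 2 and 2).
ΔG° = −nFE° = −(2)(96485)(+2.50) = -482,425 J = -482.4 kJ/mol.

-482.4 kJ/mol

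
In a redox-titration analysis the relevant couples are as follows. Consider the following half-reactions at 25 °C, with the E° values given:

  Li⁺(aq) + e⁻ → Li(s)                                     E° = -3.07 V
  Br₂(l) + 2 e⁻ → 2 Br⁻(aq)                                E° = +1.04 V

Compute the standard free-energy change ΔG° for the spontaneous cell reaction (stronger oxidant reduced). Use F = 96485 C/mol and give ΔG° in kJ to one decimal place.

Br₂/Br⁻ (E° = +1.04 V) is the cathode; Li⁺/Li (E° = -3.07 V) is the anode, so E°cell = +4.11 V.
Balancing electrons gives n = 2 (lcm of 2 and 1).
ΔG° = −nFE° = −(2)(96485)(+4.11) = -793,107 J = -793.1 kJ.

-793.1 kJ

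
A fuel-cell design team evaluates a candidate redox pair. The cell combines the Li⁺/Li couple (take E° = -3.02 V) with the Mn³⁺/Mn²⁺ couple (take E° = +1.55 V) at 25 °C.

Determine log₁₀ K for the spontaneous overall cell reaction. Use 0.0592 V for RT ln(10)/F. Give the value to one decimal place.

77.2

Cathode: Mn³⁺/Mn²⁺; anode: Li⁺/Li. E°cell = +4.57 V, n = 1.
log K = nE°cell / 0.0592 = (1)(+4.57) / 0.0592 = 77.2.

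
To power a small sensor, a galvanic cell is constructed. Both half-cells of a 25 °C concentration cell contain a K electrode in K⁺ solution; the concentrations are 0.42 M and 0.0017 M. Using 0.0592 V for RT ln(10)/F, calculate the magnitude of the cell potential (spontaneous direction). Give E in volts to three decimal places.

+0.142 V

For a concentration cell E°cell = 0. The 0.42 M side is the cathode (reduction is favoured where [K⁺] is higher).
With n = 1, E = −(0.0592/1) log([K⁺]ₐₙ/[K⁺]꜀ₐₜ) = −(0.0592/1) log(0.0017/0.42) = −(0.0592/1)(-2.393) = +0.142 V.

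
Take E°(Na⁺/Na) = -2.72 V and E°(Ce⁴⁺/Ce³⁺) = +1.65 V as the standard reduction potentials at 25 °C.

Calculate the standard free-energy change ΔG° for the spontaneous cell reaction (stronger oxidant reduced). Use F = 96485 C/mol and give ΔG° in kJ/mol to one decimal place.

Ce⁴⁺/Ce³⁺ (E° = +1.65 V) is the cathode; Na⁺/Na (E° = -2.72 V) is the anode, so E°cell = +4.37 V.
Balancing electrons gives n = 1 (lcm of 1 and 1).
ΔG° = −nFE° = −(1)(96485)(+4.37) = -421,639 J = -421.6 kJ/mol.

-421.6 kJ/mol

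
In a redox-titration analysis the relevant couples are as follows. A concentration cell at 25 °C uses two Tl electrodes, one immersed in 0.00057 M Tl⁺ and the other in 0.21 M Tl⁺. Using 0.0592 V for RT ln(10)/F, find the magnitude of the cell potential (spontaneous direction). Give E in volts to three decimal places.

For a concentration cell E°cell = 0. The 0.21 M side is the cathode (reduction is favoured where [Tl⁺] is higher).
With n = 1, E = −(0.0592/1) log([Tl⁺]ₐₙ/[Tl⁺]꜀ₐₜ) = −(0.0592/1) log(0.00057/0.21) = −(0.0592/1)(-2.566) = +0.152 V.

+0.152 V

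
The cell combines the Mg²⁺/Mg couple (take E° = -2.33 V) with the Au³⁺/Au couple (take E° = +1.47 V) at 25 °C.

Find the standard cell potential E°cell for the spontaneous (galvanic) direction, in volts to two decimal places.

+3.80 V

The Au³⁺/Au couple has the higher reduction potential, so it is the cathode; Mg²⁺/Mg is oxidised at the anode.
E°cell = E°(cathode) − E°(anode) = (+1.47) − (-2.33) = +3.80 V.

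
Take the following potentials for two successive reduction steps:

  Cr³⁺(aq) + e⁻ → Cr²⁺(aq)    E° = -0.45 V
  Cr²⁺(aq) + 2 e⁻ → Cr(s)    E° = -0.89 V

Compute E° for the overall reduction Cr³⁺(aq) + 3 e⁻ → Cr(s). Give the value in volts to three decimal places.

Standard free energies of sequential steps add: ΔG°₃ = ΔG°₁ + ΔG°₂, so n₃E°₃ = n₁E°₁ + n₂E°₂.
E°₃ = (1×-0.45 + 2×-0.89) / 3 = (-2.230) / 3 = -0.743 V.
E° values themselves are not directly additive — weighting by electron count is essential.

-0.743 V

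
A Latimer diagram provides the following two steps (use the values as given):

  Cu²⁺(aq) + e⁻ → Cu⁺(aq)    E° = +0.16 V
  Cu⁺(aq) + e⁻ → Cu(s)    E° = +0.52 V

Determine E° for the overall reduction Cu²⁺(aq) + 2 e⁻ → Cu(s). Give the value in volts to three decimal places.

+0.340 V

Since ΔG° = −nFE° is additive over sequential reductions, n₃E°₃ = n₁E°₁ + n₂E°₂.
E°₃ = (1×+0.16 + 1×+0.52) / 2 = (+0.680) / 2 = +0.340 V.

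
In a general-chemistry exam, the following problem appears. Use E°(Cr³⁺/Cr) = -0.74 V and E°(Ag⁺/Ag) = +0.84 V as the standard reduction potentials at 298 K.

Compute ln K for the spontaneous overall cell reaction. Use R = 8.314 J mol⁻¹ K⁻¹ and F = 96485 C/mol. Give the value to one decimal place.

Cathode: Ag⁺/Ag; anode: Cr³⁺/Cr. E°cell = (+0.84) − (-0.74) = +1.58 V, with n = 3.
ΔG° = −nFE° = −RT ln K, so ln K = nFE°/(RT) = (3)(96485)(+1.58) / ((8.314)(298)) = 184.592.

184.6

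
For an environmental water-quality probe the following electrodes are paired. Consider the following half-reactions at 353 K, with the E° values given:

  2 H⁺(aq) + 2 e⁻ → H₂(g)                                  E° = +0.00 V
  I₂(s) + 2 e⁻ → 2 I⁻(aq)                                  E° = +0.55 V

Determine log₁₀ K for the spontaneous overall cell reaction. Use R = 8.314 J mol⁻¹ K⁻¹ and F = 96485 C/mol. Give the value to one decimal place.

Cathode: I₂/I⁻; anode: H⁺/H₂. E°cell = (+0.55) − (+0.00) = +0.55 V, with n = 2.
ΔG° = −nFE° = −RT ln K, so ln K = nFE°/(RT) = (2)(96485)(+0.55) / ((8.314)(353)) = 36.163.
log₁₀ K = 36.163 / ln 10 = 15.7.

15.7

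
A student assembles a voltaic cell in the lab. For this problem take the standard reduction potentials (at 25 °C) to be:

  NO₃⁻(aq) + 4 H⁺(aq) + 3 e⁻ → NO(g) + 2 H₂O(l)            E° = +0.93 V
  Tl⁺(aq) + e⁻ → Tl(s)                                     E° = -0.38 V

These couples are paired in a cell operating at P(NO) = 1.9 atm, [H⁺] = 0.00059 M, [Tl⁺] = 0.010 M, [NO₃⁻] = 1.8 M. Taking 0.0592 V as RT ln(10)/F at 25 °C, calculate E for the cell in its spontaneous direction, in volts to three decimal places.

NO₃⁻/NO is the cathode (higher E°), Tl⁺/Tl the anode: E°cell = +0.93 − (-0.38) = +1.31 V, n = 3.
Overall: NO₃⁻(aq) + 4 H⁺(aq) + 3 Tl(s) → NO(g) + 2 H₂O(l) + 3 Tl⁺(aq)
Q = P(NO)·[Tl⁺]^3 / ([NO₃⁻]·[H⁺]^4); log Q = 6.940.
E = E° − (0.0592/n) log Q = +1.31 − (0.0592/3)(6.940) = +1.173 V.

+1.173 V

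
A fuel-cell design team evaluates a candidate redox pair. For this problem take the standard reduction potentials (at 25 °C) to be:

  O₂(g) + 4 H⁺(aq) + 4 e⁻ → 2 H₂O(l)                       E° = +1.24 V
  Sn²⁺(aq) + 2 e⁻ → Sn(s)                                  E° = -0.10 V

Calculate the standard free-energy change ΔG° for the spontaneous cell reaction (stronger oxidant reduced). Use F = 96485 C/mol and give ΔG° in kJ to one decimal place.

-517.2 kJ

O₂/H₂O (E° = +1.24 V) is the cathode; Sn²⁺/Sn (E° = -0.10 V) is the anode, so E°cell = +1.34 V.
Balancing electrons gives n = 4 (lcm of 4 and 2).
ΔG° = −nFE° = −(4)(96485)(+1.34) = -517,160 J = -517.2 kJ.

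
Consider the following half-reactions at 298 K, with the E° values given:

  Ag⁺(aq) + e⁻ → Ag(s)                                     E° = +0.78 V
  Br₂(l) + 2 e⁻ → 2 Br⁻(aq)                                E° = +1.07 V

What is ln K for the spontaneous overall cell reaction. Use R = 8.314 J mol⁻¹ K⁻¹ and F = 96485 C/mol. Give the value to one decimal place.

22.6

Cathode: Br₂/Br⁻; anode: Ag⁺/Ag. E°cell = (+1.07) − (+0.78) = +0.29 V, with n = 2.
ΔG° = −nFE° = −RT ln K, so ln K = nFE°/(RT) = (2)(96485)(+0.29) / ((8.314)(298)) = 22.587.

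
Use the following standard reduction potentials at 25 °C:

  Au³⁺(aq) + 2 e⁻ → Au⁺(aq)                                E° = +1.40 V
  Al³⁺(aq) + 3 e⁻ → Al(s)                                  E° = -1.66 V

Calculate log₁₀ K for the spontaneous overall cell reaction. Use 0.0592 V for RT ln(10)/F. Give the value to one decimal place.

Cathode: Au³⁺/Au⁺; anode: Al³⁺/Al. E°cell = +3.06 V, n = 6.
log K = nE°cell / 0.0592 = (6)(+3.06) / 0.0592 = 310.1.

310.1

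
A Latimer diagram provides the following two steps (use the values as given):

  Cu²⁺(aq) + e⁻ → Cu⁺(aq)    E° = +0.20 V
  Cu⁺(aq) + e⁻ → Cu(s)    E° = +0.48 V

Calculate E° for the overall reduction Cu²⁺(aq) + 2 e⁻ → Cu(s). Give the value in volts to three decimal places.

+0.340 V

Since ΔG° = −nFE° is additive over sequential reductions, n₃E°₃ = n₁E°₁ + n₂E°₂.
E°₃ = (1×+0.20 + 1×+0.48) / 2 = (+0.680) / 2 = +0.340 V.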